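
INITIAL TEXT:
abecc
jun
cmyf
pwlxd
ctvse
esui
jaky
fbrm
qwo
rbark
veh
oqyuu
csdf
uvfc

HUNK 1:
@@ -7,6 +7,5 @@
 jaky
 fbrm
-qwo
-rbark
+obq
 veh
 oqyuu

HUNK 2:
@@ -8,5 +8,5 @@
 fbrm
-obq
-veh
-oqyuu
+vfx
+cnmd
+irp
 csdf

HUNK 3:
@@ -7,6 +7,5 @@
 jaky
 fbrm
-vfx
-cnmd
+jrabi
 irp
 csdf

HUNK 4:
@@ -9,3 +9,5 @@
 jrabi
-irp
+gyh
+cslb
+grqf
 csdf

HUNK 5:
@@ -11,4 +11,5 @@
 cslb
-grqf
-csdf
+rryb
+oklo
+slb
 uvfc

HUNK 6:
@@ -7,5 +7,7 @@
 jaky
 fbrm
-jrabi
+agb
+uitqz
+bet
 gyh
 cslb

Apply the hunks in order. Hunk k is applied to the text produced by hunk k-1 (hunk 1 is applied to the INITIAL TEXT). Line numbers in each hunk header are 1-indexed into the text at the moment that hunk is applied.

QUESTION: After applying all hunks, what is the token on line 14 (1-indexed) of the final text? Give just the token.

Answer: rryb

Derivation:
Hunk 1: at line 7 remove [qwo,rbark] add [obq] -> 13 lines: abecc jun cmyf pwlxd ctvse esui jaky fbrm obq veh oqyuu csdf uvfc
Hunk 2: at line 8 remove [obq,veh,oqyuu] add [vfx,cnmd,irp] -> 13 lines: abecc jun cmyf pwlxd ctvse esui jaky fbrm vfx cnmd irp csdf uvfc
Hunk 3: at line 7 remove [vfx,cnmd] add [jrabi] -> 12 lines: abecc jun cmyf pwlxd ctvse esui jaky fbrm jrabi irp csdf uvfc
Hunk 4: at line 9 remove [irp] add [gyh,cslb,grqf] -> 14 lines: abecc jun cmyf pwlxd ctvse esui jaky fbrm jrabi gyh cslb grqf csdf uvfc
Hunk 5: at line 11 remove [grqf,csdf] add [rryb,oklo,slb] -> 15 lines: abecc jun cmyf pwlxd ctvse esui jaky fbrm jrabi gyh cslb rryb oklo slb uvfc
Hunk 6: at line 7 remove [jrabi] add [agb,uitqz,bet] -> 17 lines: abecc jun cmyf pwlxd ctvse esui jaky fbrm agb uitqz bet gyh cslb rryb oklo slb uvfc
Final line 14: rryb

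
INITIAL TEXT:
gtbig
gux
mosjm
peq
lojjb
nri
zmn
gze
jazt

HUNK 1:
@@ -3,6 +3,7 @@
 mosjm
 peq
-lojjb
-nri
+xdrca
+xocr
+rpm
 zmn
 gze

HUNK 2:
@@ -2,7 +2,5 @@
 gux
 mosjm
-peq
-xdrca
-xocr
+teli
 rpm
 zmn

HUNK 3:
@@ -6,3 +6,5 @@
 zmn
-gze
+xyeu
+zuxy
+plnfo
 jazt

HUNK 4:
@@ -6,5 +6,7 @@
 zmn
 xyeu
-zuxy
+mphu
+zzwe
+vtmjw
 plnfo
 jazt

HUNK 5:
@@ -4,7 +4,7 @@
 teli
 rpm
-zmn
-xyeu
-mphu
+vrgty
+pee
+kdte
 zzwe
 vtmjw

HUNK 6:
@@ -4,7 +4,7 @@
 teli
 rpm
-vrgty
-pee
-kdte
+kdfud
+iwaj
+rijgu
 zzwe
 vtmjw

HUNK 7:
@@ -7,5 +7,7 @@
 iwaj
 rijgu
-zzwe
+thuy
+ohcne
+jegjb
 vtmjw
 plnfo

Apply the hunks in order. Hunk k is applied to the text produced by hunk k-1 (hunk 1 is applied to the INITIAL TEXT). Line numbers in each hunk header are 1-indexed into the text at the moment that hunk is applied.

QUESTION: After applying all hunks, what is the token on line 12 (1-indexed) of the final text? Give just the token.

Hunk 1: at line 3 remove [lojjb,nri] add [xdrca,xocr,rpm] -> 10 lines: gtbig gux mosjm peq xdrca xocr rpm zmn gze jazt
Hunk 2: at line 2 remove [peq,xdrca,xocr] add [teli] -> 8 lines: gtbig gux mosjm teli rpm zmn gze jazt
Hunk 3: at line 6 remove [gze] add [xyeu,zuxy,plnfo] -> 10 lines: gtbig gux mosjm teli rpm zmn xyeu zuxy plnfo jazt
Hunk 4: at line 6 remove [zuxy] add [mphu,zzwe,vtmjw] -> 12 lines: gtbig gux mosjm teli rpm zmn xyeu mphu zzwe vtmjw plnfo jazt
Hunk 5: at line 4 remove [zmn,xyeu,mphu] add [vrgty,pee,kdte] -> 12 lines: gtbig gux mosjm teli rpm vrgty pee kdte zzwe vtmjw plnfo jazt
Hunk 6: at line 4 remove [vrgty,pee,kdte] add [kdfud,iwaj,rijgu] -> 12 lines: gtbig gux mosjm teli rpm kdfud iwaj rijgu zzwe vtmjw plnfo jazt
Hunk 7: at line 7 remove [zzwe] add [thuy,ohcne,jegjb] -> 14 lines: gtbig gux mosjm teli rpm kdfud iwaj rijgu thuy ohcne jegjb vtmjw plnfo jazt
Final line 12: vtmjw

Answer: vtmjw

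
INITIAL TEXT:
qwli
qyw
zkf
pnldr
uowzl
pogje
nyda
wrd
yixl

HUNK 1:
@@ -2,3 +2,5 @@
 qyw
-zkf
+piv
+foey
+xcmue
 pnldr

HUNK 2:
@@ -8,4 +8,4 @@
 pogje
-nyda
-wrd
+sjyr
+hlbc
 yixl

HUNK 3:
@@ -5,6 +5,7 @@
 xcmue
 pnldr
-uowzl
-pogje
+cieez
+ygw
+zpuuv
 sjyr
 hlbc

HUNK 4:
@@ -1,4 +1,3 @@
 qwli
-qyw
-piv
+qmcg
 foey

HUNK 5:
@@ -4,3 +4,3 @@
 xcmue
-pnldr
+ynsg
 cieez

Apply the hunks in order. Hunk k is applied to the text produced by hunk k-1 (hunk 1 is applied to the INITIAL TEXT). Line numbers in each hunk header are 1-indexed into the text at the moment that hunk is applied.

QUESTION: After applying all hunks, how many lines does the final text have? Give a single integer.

Hunk 1: at line 2 remove [zkf] add [piv,foey,xcmue] -> 11 lines: qwli qyw piv foey xcmue pnldr uowzl pogje nyda wrd yixl
Hunk 2: at line 8 remove [nyda,wrd] add [sjyr,hlbc] -> 11 lines: qwli qyw piv foey xcmue pnldr uowzl pogje sjyr hlbc yixl
Hunk 3: at line 5 remove [uowzl,pogje] add [cieez,ygw,zpuuv] -> 12 lines: qwli qyw piv foey xcmue pnldr cieez ygw zpuuv sjyr hlbc yixl
Hunk 4: at line 1 remove [qyw,piv] add [qmcg] -> 11 lines: qwli qmcg foey xcmue pnldr cieez ygw zpuuv sjyr hlbc yixl
Hunk 5: at line 4 remove [pnldr] add [ynsg] -> 11 lines: qwli qmcg foey xcmue ynsg cieez ygw zpuuv sjyr hlbc yixl
Final line count: 11

Answer: 11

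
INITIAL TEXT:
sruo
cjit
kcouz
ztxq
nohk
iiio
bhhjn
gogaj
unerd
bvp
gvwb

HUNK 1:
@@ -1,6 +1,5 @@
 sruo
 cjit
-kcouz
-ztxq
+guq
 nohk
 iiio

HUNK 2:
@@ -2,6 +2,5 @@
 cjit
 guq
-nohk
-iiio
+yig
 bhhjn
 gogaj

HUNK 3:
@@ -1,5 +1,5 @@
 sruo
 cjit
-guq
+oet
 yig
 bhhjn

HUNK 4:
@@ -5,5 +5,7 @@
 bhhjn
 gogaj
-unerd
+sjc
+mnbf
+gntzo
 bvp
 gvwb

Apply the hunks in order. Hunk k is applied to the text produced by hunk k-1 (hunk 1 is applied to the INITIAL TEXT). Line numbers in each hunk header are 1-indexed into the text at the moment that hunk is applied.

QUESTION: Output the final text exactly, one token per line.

Hunk 1: at line 1 remove [kcouz,ztxq] add [guq] -> 10 lines: sruo cjit guq nohk iiio bhhjn gogaj unerd bvp gvwb
Hunk 2: at line 2 remove [nohk,iiio] add [yig] -> 9 lines: sruo cjit guq yig bhhjn gogaj unerd bvp gvwb
Hunk 3: at line 1 remove [guq] add [oet] -> 9 lines: sruo cjit oet yig bhhjn gogaj unerd bvp gvwb
Hunk 4: at line 5 remove [unerd] add [sjc,mnbf,gntzo] -> 11 lines: sruo cjit oet yig bhhjn gogaj sjc mnbf gntzo bvp gvwb

Answer: sruo
cjit
oet
yig
bhhjn
gogaj
sjc
mnbf
gntzo
bvp
gvwb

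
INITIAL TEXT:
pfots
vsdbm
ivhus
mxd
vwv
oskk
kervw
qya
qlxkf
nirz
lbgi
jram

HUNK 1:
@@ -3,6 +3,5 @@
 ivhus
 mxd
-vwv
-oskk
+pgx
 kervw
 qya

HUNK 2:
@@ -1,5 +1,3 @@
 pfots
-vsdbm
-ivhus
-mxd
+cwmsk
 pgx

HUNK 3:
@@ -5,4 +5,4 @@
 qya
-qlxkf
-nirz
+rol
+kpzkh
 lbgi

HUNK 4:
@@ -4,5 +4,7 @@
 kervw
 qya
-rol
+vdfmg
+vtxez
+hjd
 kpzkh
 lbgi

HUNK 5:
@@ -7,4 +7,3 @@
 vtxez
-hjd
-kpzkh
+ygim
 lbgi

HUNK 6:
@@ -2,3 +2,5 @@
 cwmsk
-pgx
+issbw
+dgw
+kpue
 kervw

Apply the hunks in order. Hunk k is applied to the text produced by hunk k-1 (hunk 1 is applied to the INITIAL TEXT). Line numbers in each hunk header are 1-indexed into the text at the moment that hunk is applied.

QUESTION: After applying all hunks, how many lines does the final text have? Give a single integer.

Answer: 12

Derivation:
Hunk 1: at line 3 remove [vwv,oskk] add [pgx] -> 11 lines: pfots vsdbm ivhus mxd pgx kervw qya qlxkf nirz lbgi jram
Hunk 2: at line 1 remove [vsdbm,ivhus,mxd] add [cwmsk] -> 9 lines: pfots cwmsk pgx kervw qya qlxkf nirz lbgi jram
Hunk 3: at line 5 remove [qlxkf,nirz] add [rol,kpzkh] -> 9 lines: pfots cwmsk pgx kervw qya rol kpzkh lbgi jram
Hunk 4: at line 4 remove [rol] add [vdfmg,vtxez,hjd] -> 11 lines: pfots cwmsk pgx kervw qya vdfmg vtxez hjd kpzkh lbgi jram
Hunk 5: at line 7 remove [hjd,kpzkh] add [ygim] -> 10 lines: pfots cwmsk pgx kervw qya vdfmg vtxez ygim lbgi jram
Hunk 6: at line 2 remove [pgx] add [issbw,dgw,kpue] -> 12 lines: pfots cwmsk issbw dgw kpue kervw qya vdfmg vtxez ygim lbgi jram
Final line count: 12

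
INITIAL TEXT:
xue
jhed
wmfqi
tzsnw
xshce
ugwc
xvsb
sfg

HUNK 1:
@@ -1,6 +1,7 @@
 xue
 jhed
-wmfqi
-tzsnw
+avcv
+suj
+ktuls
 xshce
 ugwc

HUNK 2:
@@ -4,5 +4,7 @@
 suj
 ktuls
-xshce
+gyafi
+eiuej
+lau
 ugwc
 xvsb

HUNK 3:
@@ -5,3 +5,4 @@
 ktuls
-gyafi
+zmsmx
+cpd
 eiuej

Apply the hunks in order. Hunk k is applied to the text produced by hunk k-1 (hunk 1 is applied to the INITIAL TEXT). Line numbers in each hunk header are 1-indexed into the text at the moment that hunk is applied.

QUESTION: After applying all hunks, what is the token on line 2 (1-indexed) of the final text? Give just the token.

Answer: jhed

Derivation:
Hunk 1: at line 1 remove [wmfqi,tzsnw] add [avcv,suj,ktuls] -> 9 lines: xue jhed avcv suj ktuls xshce ugwc xvsb sfg
Hunk 2: at line 4 remove [xshce] add [gyafi,eiuej,lau] -> 11 lines: xue jhed avcv suj ktuls gyafi eiuej lau ugwc xvsb sfg
Hunk 3: at line 5 remove [gyafi] add [zmsmx,cpd] -> 12 lines: xue jhed avcv suj ktuls zmsmx cpd eiuej lau ugwc xvsb sfg
Final line 2: jhed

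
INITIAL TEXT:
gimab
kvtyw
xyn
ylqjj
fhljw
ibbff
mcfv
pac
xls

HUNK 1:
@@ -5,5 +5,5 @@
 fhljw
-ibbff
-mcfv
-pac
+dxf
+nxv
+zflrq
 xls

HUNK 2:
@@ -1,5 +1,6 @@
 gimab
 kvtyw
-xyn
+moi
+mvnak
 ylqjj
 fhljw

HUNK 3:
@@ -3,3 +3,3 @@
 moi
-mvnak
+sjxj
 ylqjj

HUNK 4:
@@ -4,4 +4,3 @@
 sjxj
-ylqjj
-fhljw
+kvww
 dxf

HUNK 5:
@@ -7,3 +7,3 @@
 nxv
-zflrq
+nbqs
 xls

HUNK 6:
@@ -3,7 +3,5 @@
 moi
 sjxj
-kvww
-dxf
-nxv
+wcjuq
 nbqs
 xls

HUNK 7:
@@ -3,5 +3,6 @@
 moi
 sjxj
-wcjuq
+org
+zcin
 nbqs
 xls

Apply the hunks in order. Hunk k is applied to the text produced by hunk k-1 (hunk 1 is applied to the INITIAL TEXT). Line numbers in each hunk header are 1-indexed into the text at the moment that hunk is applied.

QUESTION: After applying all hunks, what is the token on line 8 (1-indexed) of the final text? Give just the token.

Hunk 1: at line 5 remove [ibbff,mcfv,pac] add [dxf,nxv,zflrq] -> 9 lines: gimab kvtyw xyn ylqjj fhljw dxf nxv zflrq xls
Hunk 2: at line 1 remove [xyn] add [moi,mvnak] -> 10 lines: gimab kvtyw moi mvnak ylqjj fhljw dxf nxv zflrq xls
Hunk 3: at line 3 remove [mvnak] add [sjxj] -> 10 lines: gimab kvtyw moi sjxj ylqjj fhljw dxf nxv zflrq xls
Hunk 4: at line 4 remove [ylqjj,fhljw] add [kvww] -> 9 lines: gimab kvtyw moi sjxj kvww dxf nxv zflrq xls
Hunk 5: at line 7 remove [zflrq] add [nbqs] -> 9 lines: gimab kvtyw moi sjxj kvww dxf nxv nbqs xls
Hunk 6: at line 3 remove [kvww,dxf,nxv] add [wcjuq] -> 7 lines: gimab kvtyw moi sjxj wcjuq nbqs xls
Hunk 7: at line 3 remove [wcjuq] add [org,zcin] -> 8 lines: gimab kvtyw moi sjxj org zcin nbqs xls
Final line 8: xls

Answer: xls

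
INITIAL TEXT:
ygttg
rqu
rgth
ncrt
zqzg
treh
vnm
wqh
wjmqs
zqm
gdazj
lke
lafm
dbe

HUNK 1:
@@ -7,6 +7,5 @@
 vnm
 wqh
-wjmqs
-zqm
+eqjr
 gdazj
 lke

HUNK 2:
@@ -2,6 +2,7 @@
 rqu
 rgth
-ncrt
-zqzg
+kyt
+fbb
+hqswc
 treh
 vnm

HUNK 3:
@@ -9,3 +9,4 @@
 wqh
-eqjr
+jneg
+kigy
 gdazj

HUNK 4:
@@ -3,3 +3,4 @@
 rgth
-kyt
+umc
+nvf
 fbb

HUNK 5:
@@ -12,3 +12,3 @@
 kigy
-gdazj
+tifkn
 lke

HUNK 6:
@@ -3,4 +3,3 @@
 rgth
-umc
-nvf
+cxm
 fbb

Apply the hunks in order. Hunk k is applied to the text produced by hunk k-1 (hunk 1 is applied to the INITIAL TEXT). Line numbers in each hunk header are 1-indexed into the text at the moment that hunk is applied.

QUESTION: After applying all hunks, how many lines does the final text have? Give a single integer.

Answer: 15

Derivation:
Hunk 1: at line 7 remove [wjmqs,zqm] add [eqjr] -> 13 lines: ygttg rqu rgth ncrt zqzg treh vnm wqh eqjr gdazj lke lafm dbe
Hunk 2: at line 2 remove [ncrt,zqzg] add [kyt,fbb,hqswc] -> 14 lines: ygttg rqu rgth kyt fbb hqswc treh vnm wqh eqjr gdazj lke lafm dbe
Hunk 3: at line 9 remove [eqjr] add [jneg,kigy] -> 15 lines: ygttg rqu rgth kyt fbb hqswc treh vnm wqh jneg kigy gdazj lke lafm dbe
Hunk 4: at line 3 remove [kyt] add [umc,nvf] -> 16 lines: ygttg rqu rgth umc nvf fbb hqswc treh vnm wqh jneg kigy gdazj lke lafm dbe
Hunk 5: at line 12 remove [gdazj] add [tifkn] -> 16 lines: ygttg rqu rgth umc nvf fbb hqswc treh vnm wqh jneg kigy tifkn lke lafm dbe
Hunk 6: at line 3 remove [umc,nvf] add [cxm] -> 15 lines: ygttg rqu rgth cxm fbb hqswc treh vnm wqh jneg kigy tifkn lke lafm dbe
Final line count: 15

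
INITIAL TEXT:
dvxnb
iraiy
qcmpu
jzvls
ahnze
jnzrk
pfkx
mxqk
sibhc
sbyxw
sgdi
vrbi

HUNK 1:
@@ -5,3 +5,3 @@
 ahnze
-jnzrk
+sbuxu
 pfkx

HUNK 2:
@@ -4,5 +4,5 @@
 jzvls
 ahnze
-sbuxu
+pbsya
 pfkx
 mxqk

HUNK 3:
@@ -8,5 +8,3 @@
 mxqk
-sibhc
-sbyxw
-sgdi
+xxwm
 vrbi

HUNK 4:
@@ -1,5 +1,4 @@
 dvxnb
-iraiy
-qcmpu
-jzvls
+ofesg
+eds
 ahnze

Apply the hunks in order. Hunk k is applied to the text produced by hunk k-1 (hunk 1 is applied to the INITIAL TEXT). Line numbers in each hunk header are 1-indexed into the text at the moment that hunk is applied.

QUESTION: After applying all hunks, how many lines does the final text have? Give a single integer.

Answer: 9

Derivation:
Hunk 1: at line 5 remove [jnzrk] add [sbuxu] -> 12 lines: dvxnb iraiy qcmpu jzvls ahnze sbuxu pfkx mxqk sibhc sbyxw sgdi vrbi
Hunk 2: at line 4 remove [sbuxu] add [pbsya] -> 12 lines: dvxnb iraiy qcmpu jzvls ahnze pbsya pfkx mxqk sibhc sbyxw sgdi vrbi
Hunk 3: at line 8 remove [sibhc,sbyxw,sgdi] add [xxwm] -> 10 lines: dvxnb iraiy qcmpu jzvls ahnze pbsya pfkx mxqk xxwm vrbi
Hunk 4: at line 1 remove [iraiy,qcmpu,jzvls] add [ofesg,eds] -> 9 lines: dvxnb ofesg eds ahnze pbsya pfkx mxqk xxwm vrbi
Final line count: 9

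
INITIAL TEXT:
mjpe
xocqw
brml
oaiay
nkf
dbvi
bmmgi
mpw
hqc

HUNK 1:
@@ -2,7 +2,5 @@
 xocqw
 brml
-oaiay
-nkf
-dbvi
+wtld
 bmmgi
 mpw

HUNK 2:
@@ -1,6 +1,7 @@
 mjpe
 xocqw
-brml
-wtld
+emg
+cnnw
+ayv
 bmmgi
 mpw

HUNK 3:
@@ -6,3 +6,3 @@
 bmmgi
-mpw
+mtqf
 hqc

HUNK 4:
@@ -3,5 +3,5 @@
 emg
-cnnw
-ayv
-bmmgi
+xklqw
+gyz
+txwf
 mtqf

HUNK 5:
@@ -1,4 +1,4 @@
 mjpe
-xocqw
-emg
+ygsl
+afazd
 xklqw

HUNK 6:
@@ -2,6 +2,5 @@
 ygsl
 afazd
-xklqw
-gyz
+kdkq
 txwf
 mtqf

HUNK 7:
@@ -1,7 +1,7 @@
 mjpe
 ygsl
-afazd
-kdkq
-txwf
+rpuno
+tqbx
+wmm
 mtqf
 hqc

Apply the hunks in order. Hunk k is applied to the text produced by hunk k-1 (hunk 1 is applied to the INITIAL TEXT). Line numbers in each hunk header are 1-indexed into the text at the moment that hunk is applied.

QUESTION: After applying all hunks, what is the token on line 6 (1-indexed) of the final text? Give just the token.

Answer: mtqf

Derivation:
Hunk 1: at line 2 remove [oaiay,nkf,dbvi] add [wtld] -> 7 lines: mjpe xocqw brml wtld bmmgi mpw hqc
Hunk 2: at line 1 remove [brml,wtld] add [emg,cnnw,ayv] -> 8 lines: mjpe xocqw emg cnnw ayv bmmgi mpw hqc
Hunk 3: at line 6 remove [mpw] add [mtqf] -> 8 lines: mjpe xocqw emg cnnw ayv bmmgi mtqf hqc
Hunk 4: at line 3 remove [cnnw,ayv,bmmgi] add [xklqw,gyz,txwf] -> 8 lines: mjpe xocqw emg xklqw gyz txwf mtqf hqc
Hunk 5: at line 1 remove [xocqw,emg] add [ygsl,afazd] -> 8 lines: mjpe ygsl afazd xklqw gyz txwf mtqf hqc
Hunk 6: at line 2 remove [xklqw,gyz] add [kdkq] -> 7 lines: mjpe ygsl afazd kdkq txwf mtqf hqc
Hunk 7: at line 1 remove [afazd,kdkq,txwf] add [rpuno,tqbx,wmm] -> 7 lines: mjpe ygsl rpuno tqbx wmm mtqf hqc
Final line 6: mtqf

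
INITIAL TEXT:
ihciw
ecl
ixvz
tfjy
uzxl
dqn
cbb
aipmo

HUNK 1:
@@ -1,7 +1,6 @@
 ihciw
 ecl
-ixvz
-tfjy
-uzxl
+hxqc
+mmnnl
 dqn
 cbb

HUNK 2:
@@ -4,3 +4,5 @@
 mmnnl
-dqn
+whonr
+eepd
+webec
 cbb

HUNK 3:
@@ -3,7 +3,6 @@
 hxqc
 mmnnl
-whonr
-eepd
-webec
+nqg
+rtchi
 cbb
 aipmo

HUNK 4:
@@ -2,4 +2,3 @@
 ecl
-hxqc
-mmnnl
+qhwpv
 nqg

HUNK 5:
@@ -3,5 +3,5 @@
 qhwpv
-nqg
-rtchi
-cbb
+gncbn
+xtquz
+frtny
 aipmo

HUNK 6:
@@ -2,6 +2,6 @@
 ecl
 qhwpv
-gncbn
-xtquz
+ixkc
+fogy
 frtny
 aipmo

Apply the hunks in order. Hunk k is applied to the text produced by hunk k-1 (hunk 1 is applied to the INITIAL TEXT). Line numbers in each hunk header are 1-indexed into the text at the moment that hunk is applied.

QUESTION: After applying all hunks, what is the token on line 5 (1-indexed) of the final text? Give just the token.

Hunk 1: at line 1 remove [ixvz,tfjy,uzxl] add [hxqc,mmnnl] -> 7 lines: ihciw ecl hxqc mmnnl dqn cbb aipmo
Hunk 2: at line 4 remove [dqn] add [whonr,eepd,webec] -> 9 lines: ihciw ecl hxqc mmnnl whonr eepd webec cbb aipmo
Hunk 3: at line 3 remove [whonr,eepd,webec] add [nqg,rtchi] -> 8 lines: ihciw ecl hxqc mmnnl nqg rtchi cbb aipmo
Hunk 4: at line 2 remove [hxqc,mmnnl] add [qhwpv] -> 7 lines: ihciw ecl qhwpv nqg rtchi cbb aipmo
Hunk 5: at line 3 remove [nqg,rtchi,cbb] add [gncbn,xtquz,frtny] -> 7 lines: ihciw ecl qhwpv gncbn xtquz frtny aipmo
Hunk 6: at line 2 remove [gncbn,xtquz] add [ixkc,fogy] -> 7 lines: ihciw ecl qhwpv ixkc fogy frtny aipmo
Final line 5: fogy

Answer: fogy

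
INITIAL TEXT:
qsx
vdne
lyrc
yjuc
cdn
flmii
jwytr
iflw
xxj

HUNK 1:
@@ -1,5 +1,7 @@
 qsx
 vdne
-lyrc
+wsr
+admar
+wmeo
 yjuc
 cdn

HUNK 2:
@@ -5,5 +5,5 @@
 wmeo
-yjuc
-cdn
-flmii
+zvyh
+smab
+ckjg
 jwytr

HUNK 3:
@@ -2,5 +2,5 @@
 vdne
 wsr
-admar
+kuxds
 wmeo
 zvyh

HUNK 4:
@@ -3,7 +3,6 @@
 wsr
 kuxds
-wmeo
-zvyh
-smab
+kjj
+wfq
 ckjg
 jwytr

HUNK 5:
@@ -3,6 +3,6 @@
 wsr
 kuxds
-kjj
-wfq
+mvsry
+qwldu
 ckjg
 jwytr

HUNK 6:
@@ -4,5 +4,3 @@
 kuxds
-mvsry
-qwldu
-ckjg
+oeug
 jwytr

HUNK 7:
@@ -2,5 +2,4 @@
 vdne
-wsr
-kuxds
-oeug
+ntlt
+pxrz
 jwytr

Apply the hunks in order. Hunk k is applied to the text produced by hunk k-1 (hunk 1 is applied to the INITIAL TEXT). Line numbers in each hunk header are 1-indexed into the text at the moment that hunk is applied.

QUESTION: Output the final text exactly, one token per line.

Hunk 1: at line 1 remove [lyrc] add [wsr,admar,wmeo] -> 11 lines: qsx vdne wsr admar wmeo yjuc cdn flmii jwytr iflw xxj
Hunk 2: at line 5 remove [yjuc,cdn,flmii] add [zvyh,smab,ckjg] -> 11 lines: qsx vdne wsr admar wmeo zvyh smab ckjg jwytr iflw xxj
Hunk 3: at line 2 remove [admar] add [kuxds] -> 11 lines: qsx vdne wsr kuxds wmeo zvyh smab ckjg jwytr iflw xxj
Hunk 4: at line 3 remove [wmeo,zvyh,smab] add [kjj,wfq] -> 10 lines: qsx vdne wsr kuxds kjj wfq ckjg jwytr iflw xxj
Hunk 5: at line 3 remove [kjj,wfq] add [mvsry,qwldu] -> 10 lines: qsx vdne wsr kuxds mvsry qwldu ckjg jwytr iflw xxj
Hunk 6: at line 4 remove [mvsry,qwldu,ckjg] add [oeug] -> 8 lines: qsx vdne wsr kuxds oeug jwytr iflw xxj
Hunk 7: at line 2 remove [wsr,kuxds,oeug] add [ntlt,pxrz] -> 7 lines: qsx vdne ntlt pxrz jwytr iflw xxj

Answer: qsx
vdne
ntlt
pxrz
jwytr
iflw
xxj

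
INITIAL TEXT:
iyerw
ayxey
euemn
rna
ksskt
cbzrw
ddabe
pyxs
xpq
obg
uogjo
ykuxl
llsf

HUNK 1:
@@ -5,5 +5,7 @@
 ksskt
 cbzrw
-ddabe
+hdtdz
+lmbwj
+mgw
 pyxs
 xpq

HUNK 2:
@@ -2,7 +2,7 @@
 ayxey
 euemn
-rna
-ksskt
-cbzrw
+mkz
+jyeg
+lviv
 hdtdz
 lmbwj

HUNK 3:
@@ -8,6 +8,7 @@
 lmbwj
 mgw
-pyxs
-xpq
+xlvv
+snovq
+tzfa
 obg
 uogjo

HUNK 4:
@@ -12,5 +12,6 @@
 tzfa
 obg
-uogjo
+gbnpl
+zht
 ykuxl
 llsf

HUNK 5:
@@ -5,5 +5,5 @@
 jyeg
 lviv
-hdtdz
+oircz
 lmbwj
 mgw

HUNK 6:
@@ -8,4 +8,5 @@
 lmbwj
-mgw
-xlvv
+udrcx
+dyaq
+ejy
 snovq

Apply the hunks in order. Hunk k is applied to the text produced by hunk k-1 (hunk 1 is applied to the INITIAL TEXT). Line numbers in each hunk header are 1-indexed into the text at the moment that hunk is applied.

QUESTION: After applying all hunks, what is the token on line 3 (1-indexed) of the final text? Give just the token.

Answer: euemn

Derivation:
Hunk 1: at line 5 remove [ddabe] add [hdtdz,lmbwj,mgw] -> 15 lines: iyerw ayxey euemn rna ksskt cbzrw hdtdz lmbwj mgw pyxs xpq obg uogjo ykuxl llsf
Hunk 2: at line 2 remove [rna,ksskt,cbzrw] add [mkz,jyeg,lviv] -> 15 lines: iyerw ayxey euemn mkz jyeg lviv hdtdz lmbwj mgw pyxs xpq obg uogjo ykuxl llsf
Hunk 3: at line 8 remove [pyxs,xpq] add [xlvv,snovq,tzfa] -> 16 lines: iyerw ayxey euemn mkz jyeg lviv hdtdz lmbwj mgw xlvv snovq tzfa obg uogjo ykuxl llsf
Hunk 4: at line 12 remove [uogjo] add [gbnpl,zht] -> 17 lines: iyerw ayxey euemn mkz jyeg lviv hdtdz lmbwj mgw xlvv snovq tzfa obg gbnpl zht ykuxl llsf
Hunk 5: at line 5 remove [hdtdz] add [oircz] -> 17 lines: iyerw ayxey euemn mkz jyeg lviv oircz lmbwj mgw xlvv snovq tzfa obg gbnpl zht ykuxl llsf
Hunk 6: at line 8 remove [mgw,xlvv] add [udrcx,dyaq,ejy] -> 18 lines: iyerw ayxey euemn mkz jyeg lviv oircz lmbwj udrcx dyaq ejy snovq tzfa obg gbnpl zht ykuxl llsf
Final line 3: euemn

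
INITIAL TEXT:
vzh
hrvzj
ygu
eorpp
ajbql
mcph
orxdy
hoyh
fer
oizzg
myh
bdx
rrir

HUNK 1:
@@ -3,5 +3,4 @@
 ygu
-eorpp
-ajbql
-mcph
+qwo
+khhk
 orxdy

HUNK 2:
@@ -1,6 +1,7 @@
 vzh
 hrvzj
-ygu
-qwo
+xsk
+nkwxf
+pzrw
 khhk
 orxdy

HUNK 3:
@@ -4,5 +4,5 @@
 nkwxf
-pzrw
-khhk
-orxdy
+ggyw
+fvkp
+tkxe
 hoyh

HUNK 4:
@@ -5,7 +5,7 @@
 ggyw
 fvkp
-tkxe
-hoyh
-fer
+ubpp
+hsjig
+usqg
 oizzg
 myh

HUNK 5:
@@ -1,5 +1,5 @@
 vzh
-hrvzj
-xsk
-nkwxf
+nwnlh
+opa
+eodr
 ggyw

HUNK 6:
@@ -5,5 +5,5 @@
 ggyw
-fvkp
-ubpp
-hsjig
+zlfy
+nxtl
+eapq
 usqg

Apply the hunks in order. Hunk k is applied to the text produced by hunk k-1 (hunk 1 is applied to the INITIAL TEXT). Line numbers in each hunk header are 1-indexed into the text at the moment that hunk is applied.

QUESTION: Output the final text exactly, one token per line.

Answer: vzh
nwnlh
opa
eodr
ggyw
zlfy
nxtl
eapq
usqg
oizzg
myh
bdx
rrir

Derivation:
Hunk 1: at line 3 remove [eorpp,ajbql,mcph] add [qwo,khhk] -> 12 lines: vzh hrvzj ygu qwo khhk orxdy hoyh fer oizzg myh bdx rrir
Hunk 2: at line 1 remove [ygu,qwo] add [xsk,nkwxf,pzrw] -> 13 lines: vzh hrvzj xsk nkwxf pzrw khhk orxdy hoyh fer oizzg myh bdx rrir
Hunk 3: at line 4 remove [pzrw,khhk,orxdy] add [ggyw,fvkp,tkxe] -> 13 lines: vzh hrvzj xsk nkwxf ggyw fvkp tkxe hoyh fer oizzg myh bdx rrir
Hunk 4: at line 5 remove [tkxe,hoyh,fer] add [ubpp,hsjig,usqg] -> 13 lines: vzh hrvzj xsk nkwxf ggyw fvkp ubpp hsjig usqg oizzg myh bdx rrir
Hunk 5: at line 1 remove [hrvzj,xsk,nkwxf] add [nwnlh,opa,eodr] -> 13 lines: vzh nwnlh opa eodr ggyw fvkp ubpp hsjig usqg oizzg myh bdx rrir
Hunk 6: at line 5 remove [fvkp,ubpp,hsjig] add [zlfy,nxtl,eapq] -> 13 lines: vzh nwnlh opa eodr ggyw zlfy nxtl eapq usqg oizzg myh bdx rrir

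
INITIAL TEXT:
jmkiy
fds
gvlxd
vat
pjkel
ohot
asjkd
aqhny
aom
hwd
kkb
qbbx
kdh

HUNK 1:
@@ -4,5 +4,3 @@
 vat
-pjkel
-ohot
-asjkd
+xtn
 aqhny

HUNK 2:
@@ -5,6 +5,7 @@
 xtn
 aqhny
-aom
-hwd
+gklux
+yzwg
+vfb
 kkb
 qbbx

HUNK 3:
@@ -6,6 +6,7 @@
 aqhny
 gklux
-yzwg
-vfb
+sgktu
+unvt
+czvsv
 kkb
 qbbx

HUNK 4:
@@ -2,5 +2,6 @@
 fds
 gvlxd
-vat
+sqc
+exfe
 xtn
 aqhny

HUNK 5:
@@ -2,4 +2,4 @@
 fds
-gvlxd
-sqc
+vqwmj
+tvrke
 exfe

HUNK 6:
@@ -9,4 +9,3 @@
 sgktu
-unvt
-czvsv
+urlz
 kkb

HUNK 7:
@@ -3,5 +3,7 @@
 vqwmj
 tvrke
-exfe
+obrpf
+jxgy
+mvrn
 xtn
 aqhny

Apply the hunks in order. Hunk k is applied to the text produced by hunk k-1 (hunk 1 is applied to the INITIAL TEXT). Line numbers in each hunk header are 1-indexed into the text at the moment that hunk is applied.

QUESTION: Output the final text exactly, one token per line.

Answer: jmkiy
fds
vqwmj
tvrke
obrpf
jxgy
mvrn
xtn
aqhny
gklux
sgktu
urlz
kkb
qbbx
kdh

Derivation:
Hunk 1: at line 4 remove [pjkel,ohot,asjkd] add [xtn] -> 11 lines: jmkiy fds gvlxd vat xtn aqhny aom hwd kkb qbbx kdh
Hunk 2: at line 5 remove [aom,hwd] add [gklux,yzwg,vfb] -> 12 lines: jmkiy fds gvlxd vat xtn aqhny gklux yzwg vfb kkb qbbx kdh
Hunk 3: at line 6 remove [yzwg,vfb] add [sgktu,unvt,czvsv] -> 13 lines: jmkiy fds gvlxd vat xtn aqhny gklux sgktu unvt czvsv kkb qbbx kdh
Hunk 4: at line 2 remove [vat] add [sqc,exfe] -> 14 lines: jmkiy fds gvlxd sqc exfe xtn aqhny gklux sgktu unvt czvsv kkb qbbx kdh
Hunk 5: at line 2 remove [gvlxd,sqc] add [vqwmj,tvrke] -> 14 lines: jmkiy fds vqwmj tvrke exfe xtn aqhny gklux sgktu unvt czvsv kkb qbbx kdh
Hunk 6: at line 9 remove [unvt,czvsv] add [urlz] -> 13 lines: jmkiy fds vqwmj tvrke exfe xtn aqhny gklux sgktu urlz kkb qbbx kdh
Hunk 7: at line 3 remove [exfe] add [obrpf,jxgy,mvrn] -> 15 lines: jmkiy fds vqwmj tvrke obrpf jxgy mvrn xtn aqhny gklux sgktu urlz kkb qbbx kdh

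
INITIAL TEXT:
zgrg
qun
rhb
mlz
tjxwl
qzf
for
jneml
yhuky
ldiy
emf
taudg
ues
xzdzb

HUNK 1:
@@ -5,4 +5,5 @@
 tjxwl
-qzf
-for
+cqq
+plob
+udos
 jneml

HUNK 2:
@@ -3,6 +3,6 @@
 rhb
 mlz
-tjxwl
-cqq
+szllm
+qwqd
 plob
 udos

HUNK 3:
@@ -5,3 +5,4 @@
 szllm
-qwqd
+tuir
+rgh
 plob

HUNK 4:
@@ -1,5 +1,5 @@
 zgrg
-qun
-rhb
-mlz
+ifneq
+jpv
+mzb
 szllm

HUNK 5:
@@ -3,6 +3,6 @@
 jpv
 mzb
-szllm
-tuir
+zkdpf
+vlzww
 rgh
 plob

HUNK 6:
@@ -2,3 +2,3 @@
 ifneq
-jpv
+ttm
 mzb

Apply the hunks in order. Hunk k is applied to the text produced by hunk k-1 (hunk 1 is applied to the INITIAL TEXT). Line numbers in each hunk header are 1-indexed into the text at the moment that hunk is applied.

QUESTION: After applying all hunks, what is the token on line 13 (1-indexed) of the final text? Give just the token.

Hunk 1: at line 5 remove [qzf,for] add [cqq,plob,udos] -> 15 lines: zgrg qun rhb mlz tjxwl cqq plob udos jneml yhuky ldiy emf taudg ues xzdzb
Hunk 2: at line 3 remove [tjxwl,cqq] add [szllm,qwqd] -> 15 lines: zgrg qun rhb mlz szllm qwqd plob udos jneml yhuky ldiy emf taudg ues xzdzb
Hunk 3: at line 5 remove [qwqd] add [tuir,rgh] -> 16 lines: zgrg qun rhb mlz szllm tuir rgh plob udos jneml yhuky ldiy emf taudg ues xzdzb
Hunk 4: at line 1 remove [qun,rhb,mlz] add [ifneq,jpv,mzb] -> 16 lines: zgrg ifneq jpv mzb szllm tuir rgh plob udos jneml yhuky ldiy emf taudg ues xzdzb
Hunk 5: at line 3 remove [szllm,tuir] add [zkdpf,vlzww] -> 16 lines: zgrg ifneq jpv mzb zkdpf vlzww rgh plob udos jneml yhuky ldiy emf taudg ues xzdzb
Hunk 6: at line 2 remove [jpv] add [ttm] -> 16 lines: zgrg ifneq ttm mzb zkdpf vlzww rgh plob udos jneml yhuky ldiy emf taudg ues xzdzb
Final line 13: emf

Answer: emf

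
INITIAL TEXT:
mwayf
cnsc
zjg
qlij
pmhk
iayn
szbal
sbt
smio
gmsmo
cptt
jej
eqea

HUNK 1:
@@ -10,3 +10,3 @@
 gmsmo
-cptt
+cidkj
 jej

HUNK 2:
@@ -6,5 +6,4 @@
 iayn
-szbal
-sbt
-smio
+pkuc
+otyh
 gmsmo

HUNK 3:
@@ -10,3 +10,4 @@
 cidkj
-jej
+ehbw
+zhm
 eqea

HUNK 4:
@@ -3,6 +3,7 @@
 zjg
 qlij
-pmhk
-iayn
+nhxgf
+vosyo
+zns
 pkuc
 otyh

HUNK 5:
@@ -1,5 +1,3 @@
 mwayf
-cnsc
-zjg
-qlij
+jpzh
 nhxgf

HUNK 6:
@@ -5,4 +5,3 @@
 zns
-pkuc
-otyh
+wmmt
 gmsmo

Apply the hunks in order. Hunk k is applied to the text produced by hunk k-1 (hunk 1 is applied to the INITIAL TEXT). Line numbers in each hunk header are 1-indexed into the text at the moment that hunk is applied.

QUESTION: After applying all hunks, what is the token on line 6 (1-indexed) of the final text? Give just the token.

Answer: wmmt

Derivation:
Hunk 1: at line 10 remove [cptt] add [cidkj] -> 13 lines: mwayf cnsc zjg qlij pmhk iayn szbal sbt smio gmsmo cidkj jej eqea
Hunk 2: at line 6 remove [szbal,sbt,smio] add [pkuc,otyh] -> 12 lines: mwayf cnsc zjg qlij pmhk iayn pkuc otyh gmsmo cidkj jej eqea
Hunk 3: at line 10 remove [jej] add [ehbw,zhm] -> 13 lines: mwayf cnsc zjg qlij pmhk iayn pkuc otyh gmsmo cidkj ehbw zhm eqea
Hunk 4: at line 3 remove [pmhk,iayn] add [nhxgf,vosyo,zns] -> 14 lines: mwayf cnsc zjg qlij nhxgf vosyo zns pkuc otyh gmsmo cidkj ehbw zhm eqea
Hunk 5: at line 1 remove [cnsc,zjg,qlij] add [jpzh] -> 12 lines: mwayf jpzh nhxgf vosyo zns pkuc otyh gmsmo cidkj ehbw zhm eqea
Hunk 6: at line 5 remove [pkuc,otyh] add [wmmt] -> 11 lines: mwayf jpzh nhxgf vosyo zns wmmt gmsmo cidkj ehbw zhm eqea
Final line 6: wmmt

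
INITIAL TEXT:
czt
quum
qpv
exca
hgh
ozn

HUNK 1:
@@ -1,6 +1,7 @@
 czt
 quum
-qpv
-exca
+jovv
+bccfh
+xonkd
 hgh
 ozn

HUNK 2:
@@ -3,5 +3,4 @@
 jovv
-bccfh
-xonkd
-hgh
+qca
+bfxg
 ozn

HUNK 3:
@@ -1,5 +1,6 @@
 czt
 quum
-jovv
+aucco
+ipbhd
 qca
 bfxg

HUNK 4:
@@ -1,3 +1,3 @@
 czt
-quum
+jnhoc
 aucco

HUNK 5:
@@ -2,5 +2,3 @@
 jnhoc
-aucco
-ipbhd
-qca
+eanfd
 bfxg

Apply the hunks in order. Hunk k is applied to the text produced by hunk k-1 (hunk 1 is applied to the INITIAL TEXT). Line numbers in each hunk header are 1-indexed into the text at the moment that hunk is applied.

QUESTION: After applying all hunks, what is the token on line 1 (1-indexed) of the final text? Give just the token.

Answer: czt

Derivation:
Hunk 1: at line 1 remove [qpv,exca] add [jovv,bccfh,xonkd] -> 7 lines: czt quum jovv bccfh xonkd hgh ozn
Hunk 2: at line 3 remove [bccfh,xonkd,hgh] add [qca,bfxg] -> 6 lines: czt quum jovv qca bfxg ozn
Hunk 3: at line 1 remove [jovv] add [aucco,ipbhd] -> 7 lines: czt quum aucco ipbhd qca bfxg ozn
Hunk 4: at line 1 remove [quum] add [jnhoc] -> 7 lines: czt jnhoc aucco ipbhd qca bfxg ozn
Hunk 5: at line 2 remove [aucco,ipbhd,qca] add [eanfd] -> 5 lines: czt jnhoc eanfd bfxg ozn
Final line 1: czt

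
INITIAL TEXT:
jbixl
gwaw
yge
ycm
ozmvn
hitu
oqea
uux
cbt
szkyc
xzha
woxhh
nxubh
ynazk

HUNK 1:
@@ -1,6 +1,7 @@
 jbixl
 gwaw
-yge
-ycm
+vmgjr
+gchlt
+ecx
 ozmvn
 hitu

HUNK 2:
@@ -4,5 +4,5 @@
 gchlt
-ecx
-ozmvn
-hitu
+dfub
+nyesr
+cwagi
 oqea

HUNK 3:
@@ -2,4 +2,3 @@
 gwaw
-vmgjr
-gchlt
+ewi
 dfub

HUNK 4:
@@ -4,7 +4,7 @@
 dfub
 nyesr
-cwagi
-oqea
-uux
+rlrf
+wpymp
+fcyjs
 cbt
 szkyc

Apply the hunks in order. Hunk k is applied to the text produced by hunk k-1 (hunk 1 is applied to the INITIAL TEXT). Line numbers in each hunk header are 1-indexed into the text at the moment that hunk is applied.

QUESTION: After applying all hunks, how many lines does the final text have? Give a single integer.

Hunk 1: at line 1 remove [yge,ycm] add [vmgjr,gchlt,ecx] -> 15 lines: jbixl gwaw vmgjr gchlt ecx ozmvn hitu oqea uux cbt szkyc xzha woxhh nxubh ynazk
Hunk 2: at line 4 remove [ecx,ozmvn,hitu] add [dfub,nyesr,cwagi] -> 15 lines: jbixl gwaw vmgjr gchlt dfub nyesr cwagi oqea uux cbt szkyc xzha woxhh nxubh ynazk
Hunk 3: at line 2 remove [vmgjr,gchlt] add [ewi] -> 14 lines: jbixl gwaw ewi dfub nyesr cwagi oqea uux cbt szkyc xzha woxhh nxubh ynazk
Hunk 4: at line 4 remove [cwagi,oqea,uux] add [rlrf,wpymp,fcyjs] -> 14 lines: jbixl gwaw ewi dfub nyesr rlrf wpymp fcyjs cbt szkyc xzha woxhh nxubh ynazk
Final line count: 14

Answer: 14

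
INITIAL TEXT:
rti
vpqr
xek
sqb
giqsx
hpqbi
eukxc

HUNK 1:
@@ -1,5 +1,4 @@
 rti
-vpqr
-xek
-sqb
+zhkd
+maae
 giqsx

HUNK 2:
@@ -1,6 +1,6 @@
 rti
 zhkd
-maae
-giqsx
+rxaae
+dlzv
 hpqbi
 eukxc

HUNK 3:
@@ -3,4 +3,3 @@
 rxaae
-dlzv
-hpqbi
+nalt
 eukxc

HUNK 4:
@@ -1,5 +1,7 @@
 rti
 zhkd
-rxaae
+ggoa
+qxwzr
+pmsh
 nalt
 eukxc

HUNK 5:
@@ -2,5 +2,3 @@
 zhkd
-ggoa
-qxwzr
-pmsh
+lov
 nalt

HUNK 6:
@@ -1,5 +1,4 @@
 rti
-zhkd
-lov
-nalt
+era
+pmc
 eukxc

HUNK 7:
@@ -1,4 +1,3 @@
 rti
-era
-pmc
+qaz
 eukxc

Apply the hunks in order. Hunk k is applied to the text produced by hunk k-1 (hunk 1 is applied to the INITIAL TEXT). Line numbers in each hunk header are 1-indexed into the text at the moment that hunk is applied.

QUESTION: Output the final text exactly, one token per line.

Hunk 1: at line 1 remove [vpqr,xek,sqb] add [zhkd,maae] -> 6 lines: rti zhkd maae giqsx hpqbi eukxc
Hunk 2: at line 1 remove [maae,giqsx] add [rxaae,dlzv] -> 6 lines: rti zhkd rxaae dlzv hpqbi eukxc
Hunk 3: at line 3 remove [dlzv,hpqbi] add [nalt] -> 5 lines: rti zhkd rxaae nalt eukxc
Hunk 4: at line 1 remove [rxaae] add [ggoa,qxwzr,pmsh] -> 7 lines: rti zhkd ggoa qxwzr pmsh nalt eukxc
Hunk 5: at line 2 remove [ggoa,qxwzr,pmsh] add [lov] -> 5 lines: rti zhkd lov nalt eukxc
Hunk 6: at line 1 remove [zhkd,lov,nalt] add [era,pmc] -> 4 lines: rti era pmc eukxc
Hunk 7: at line 1 remove [era,pmc] add [qaz] -> 3 lines: rti qaz eukxc

Answer: rti
qaz
eukxc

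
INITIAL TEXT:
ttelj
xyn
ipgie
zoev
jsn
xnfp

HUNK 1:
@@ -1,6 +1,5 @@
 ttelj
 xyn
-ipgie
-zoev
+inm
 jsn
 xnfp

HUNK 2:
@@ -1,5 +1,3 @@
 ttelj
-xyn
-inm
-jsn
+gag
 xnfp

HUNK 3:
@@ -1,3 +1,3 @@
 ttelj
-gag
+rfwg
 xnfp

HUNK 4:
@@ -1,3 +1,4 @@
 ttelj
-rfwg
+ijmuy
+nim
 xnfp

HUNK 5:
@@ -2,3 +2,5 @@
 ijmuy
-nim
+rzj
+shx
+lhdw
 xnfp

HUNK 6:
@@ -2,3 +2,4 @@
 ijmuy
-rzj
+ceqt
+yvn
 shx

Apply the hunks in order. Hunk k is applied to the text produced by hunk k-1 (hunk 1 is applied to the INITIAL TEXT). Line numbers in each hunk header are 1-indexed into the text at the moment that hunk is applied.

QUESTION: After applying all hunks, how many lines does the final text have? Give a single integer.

Answer: 7

Derivation:
Hunk 1: at line 1 remove [ipgie,zoev] add [inm] -> 5 lines: ttelj xyn inm jsn xnfp
Hunk 2: at line 1 remove [xyn,inm,jsn] add [gag] -> 3 lines: ttelj gag xnfp
Hunk 3: at line 1 remove [gag] add [rfwg] -> 3 lines: ttelj rfwg xnfp
Hunk 4: at line 1 remove [rfwg] add [ijmuy,nim] -> 4 lines: ttelj ijmuy nim xnfp
Hunk 5: at line 2 remove [nim] add [rzj,shx,lhdw] -> 6 lines: ttelj ijmuy rzj shx lhdw xnfp
Hunk 6: at line 2 remove [rzj] add [ceqt,yvn] -> 7 lines: ttelj ijmuy ceqt yvn shx lhdw xnfp
Final line count: 7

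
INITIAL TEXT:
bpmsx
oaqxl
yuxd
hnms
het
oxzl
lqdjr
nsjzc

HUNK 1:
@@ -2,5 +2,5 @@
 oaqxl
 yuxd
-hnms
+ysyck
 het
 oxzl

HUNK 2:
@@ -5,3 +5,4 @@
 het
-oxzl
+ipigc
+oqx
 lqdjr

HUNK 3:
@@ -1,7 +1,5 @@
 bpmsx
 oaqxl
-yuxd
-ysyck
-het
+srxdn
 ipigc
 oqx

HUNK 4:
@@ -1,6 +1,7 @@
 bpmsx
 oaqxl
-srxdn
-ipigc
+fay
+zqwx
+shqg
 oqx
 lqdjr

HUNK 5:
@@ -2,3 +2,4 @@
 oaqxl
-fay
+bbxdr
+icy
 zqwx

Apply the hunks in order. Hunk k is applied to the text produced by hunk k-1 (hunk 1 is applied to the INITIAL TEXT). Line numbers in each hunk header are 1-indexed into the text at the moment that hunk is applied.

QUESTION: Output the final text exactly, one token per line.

Hunk 1: at line 2 remove [hnms] add [ysyck] -> 8 lines: bpmsx oaqxl yuxd ysyck het oxzl lqdjr nsjzc
Hunk 2: at line 5 remove [oxzl] add [ipigc,oqx] -> 9 lines: bpmsx oaqxl yuxd ysyck het ipigc oqx lqdjr nsjzc
Hunk 3: at line 1 remove [yuxd,ysyck,het] add [srxdn] -> 7 lines: bpmsx oaqxl srxdn ipigc oqx lqdjr nsjzc
Hunk 4: at line 1 remove [srxdn,ipigc] add [fay,zqwx,shqg] -> 8 lines: bpmsx oaqxl fay zqwx shqg oqx lqdjr nsjzc
Hunk 5: at line 2 remove [fay] add [bbxdr,icy] -> 9 lines: bpmsx oaqxl bbxdr icy zqwx shqg oqx lqdjr nsjzc

Answer: bpmsx
oaqxl
bbxdr
icy
zqwx
shqg
oqx
lqdjr
nsjzc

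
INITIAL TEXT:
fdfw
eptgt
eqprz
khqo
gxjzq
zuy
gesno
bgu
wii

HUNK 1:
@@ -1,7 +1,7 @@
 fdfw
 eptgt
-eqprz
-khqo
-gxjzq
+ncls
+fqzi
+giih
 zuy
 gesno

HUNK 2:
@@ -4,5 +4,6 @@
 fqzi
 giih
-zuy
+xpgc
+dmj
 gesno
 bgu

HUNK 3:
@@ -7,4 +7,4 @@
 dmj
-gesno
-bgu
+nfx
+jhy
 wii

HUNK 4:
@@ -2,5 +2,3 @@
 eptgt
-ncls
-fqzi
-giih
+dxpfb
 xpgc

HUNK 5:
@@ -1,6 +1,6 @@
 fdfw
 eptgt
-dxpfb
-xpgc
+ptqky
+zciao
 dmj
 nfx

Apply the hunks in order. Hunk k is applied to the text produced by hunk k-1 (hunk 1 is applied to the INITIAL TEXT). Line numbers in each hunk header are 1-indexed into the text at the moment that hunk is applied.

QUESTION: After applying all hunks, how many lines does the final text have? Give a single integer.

Answer: 8

Derivation:
Hunk 1: at line 1 remove [eqprz,khqo,gxjzq] add [ncls,fqzi,giih] -> 9 lines: fdfw eptgt ncls fqzi giih zuy gesno bgu wii
Hunk 2: at line 4 remove [zuy] add [xpgc,dmj] -> 10 lines: fdfw eptgt ncls fqzi giih xpgc dmj gesno bgu wii
Hunk 3: at line 7 remove [gesno,bgu] add [nfx,jhy] -> 10 lines: fdfw eptgt ncls fqzi giih xpgc dmj nfx jhy wii
Hunk 4: at line 2 remove [ncls,fqzi,giih] add [dxpfb] -> 8 lines: fdfw eptgt dxpfb xpgc dmj nfx jhy wii
Hunk 5: at line 1 remove [dxpfb,xpgc] add [ptqky,zciao] -> 8 lines: fdfw eptgt ptqky zciao dmj nfx jhy wii
Final line count: 8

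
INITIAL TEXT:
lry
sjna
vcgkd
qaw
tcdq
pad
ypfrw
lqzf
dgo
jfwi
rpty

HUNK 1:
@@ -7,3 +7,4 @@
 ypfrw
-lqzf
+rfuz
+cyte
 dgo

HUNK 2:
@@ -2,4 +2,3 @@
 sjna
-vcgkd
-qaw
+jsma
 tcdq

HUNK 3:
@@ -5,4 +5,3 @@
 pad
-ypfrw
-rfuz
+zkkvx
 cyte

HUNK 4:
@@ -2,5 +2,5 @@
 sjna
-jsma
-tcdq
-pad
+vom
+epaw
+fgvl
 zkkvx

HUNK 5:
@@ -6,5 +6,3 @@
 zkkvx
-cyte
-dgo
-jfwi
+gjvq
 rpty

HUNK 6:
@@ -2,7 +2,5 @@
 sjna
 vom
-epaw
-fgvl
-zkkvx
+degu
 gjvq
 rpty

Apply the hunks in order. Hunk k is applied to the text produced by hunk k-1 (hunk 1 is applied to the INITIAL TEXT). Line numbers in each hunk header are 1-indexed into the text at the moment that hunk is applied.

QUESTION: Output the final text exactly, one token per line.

Answer: lry
sjna
vom
degu
gjvq
rpty

Derivation:
Hunk 1: at line 7 remove [lqzf] add [rfuz,cyte] -> 12 lines: lry sjna vcgkd qaw tcdq pad ypfrw rfuz cyte dgo jfwi rpty
Hunk 2: at line 2 remove [vcgkd,qaw] add [jsma] -> 11 lines: lry sjna jsma tcdq pad ypfrw rfuz cyte dgo jfwi rpty
Hunk 3: at line 5 remove [ypfrw,rfuz] add [zkkvx] -> 10 lines: lry sjna jsma tcdq pad zkkvx cyte dgo jfwi rpty
Hunk 4: at line 2 remove [jsma,tcdq,pad] add [vom,epaw,fgvl] -> 10 lines: lry sjna vom epaw fgvl zkkvx cyte dgo jfwi rpty
Hunk 5: at line 6 remove [cyte,dgo,jfwi] add [gjvq] -> 8 lines: lry sjna vom epaw fgvl zkkvx gjvq rpty
Hunk 6: at line 2 remove [epaw,fgvl,zkkvx] add [degu] -> 6 lines: lry sjna vom degu gjvq rpty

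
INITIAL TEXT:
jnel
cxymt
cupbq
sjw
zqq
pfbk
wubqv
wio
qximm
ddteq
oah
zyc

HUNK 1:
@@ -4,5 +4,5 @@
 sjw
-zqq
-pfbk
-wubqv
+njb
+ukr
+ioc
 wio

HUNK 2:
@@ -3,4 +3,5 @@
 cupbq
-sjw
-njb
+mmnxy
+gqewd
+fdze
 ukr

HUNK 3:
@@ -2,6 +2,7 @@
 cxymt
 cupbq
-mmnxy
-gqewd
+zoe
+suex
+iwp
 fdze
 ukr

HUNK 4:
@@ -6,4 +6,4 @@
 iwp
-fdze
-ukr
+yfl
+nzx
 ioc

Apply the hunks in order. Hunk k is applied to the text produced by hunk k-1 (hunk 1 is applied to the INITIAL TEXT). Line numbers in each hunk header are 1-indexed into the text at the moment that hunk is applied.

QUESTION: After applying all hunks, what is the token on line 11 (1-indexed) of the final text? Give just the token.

Answer: qximm

Derivation:
Hunk 1: at line 4 remove [zqq,pfbk,wubqv] add [njb,ukr,ioc] -> 12 lines: jnel cxymt cupbq sjw njb ukr ioc wio qximm ddteq oah zyc
Hunk 2: at line 3 remove [sjw,njb] add [mmnxy,gqewd,fdze] -> 13 lines: jnel cxymt cupbq mmnxy gqewd fdze ukr ioc wio qximm ddteq oah zyc
Hunk 3: at line 2 remove [mmnxy,gqewd] add [zoe,suex,iwp] -> 14 lines: jnel cxymt cupbq zoe suex iwp fdze ukr ioc wio qximm ddteq oah zyc
Hunk 4: at line 6 remove [fdze,ukr] add [yfl,nzx] -> 14 lines: jnel cxymt cupbq zoe suex iwp yfl nzx ioc wio qximm ddteq oah zyc
Final line 11: qximm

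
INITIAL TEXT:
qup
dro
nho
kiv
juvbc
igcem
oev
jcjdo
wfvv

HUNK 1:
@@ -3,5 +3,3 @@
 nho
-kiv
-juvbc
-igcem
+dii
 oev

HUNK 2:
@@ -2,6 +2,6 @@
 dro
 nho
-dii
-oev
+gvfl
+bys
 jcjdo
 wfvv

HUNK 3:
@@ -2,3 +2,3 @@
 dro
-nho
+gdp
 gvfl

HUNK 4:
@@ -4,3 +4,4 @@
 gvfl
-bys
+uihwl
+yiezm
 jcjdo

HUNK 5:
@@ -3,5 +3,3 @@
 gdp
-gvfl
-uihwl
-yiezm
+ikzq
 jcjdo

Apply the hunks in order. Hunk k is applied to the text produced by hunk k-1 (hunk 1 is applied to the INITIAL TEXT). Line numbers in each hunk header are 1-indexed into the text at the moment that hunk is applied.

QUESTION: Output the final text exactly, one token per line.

Hunk 1: at line 3 remove [kiv,juvbc,igcem] add [dii] -> 7 lines: qup dro nho dii oev jcjdo wfvv
Hunk 2: at line 2 remove [dii,oev] add [gvfl,bys] -> 7 lines: qup dro nho gvfl bys jcjdo wfvv
Hunk 3: at line 2 remove [nho] add [gdp] -> 7 lines: qup dro gdp gvfl bys jcjdo wfvv
Hunk 4: at line 4 remove [bys] add [uihwl,yiezm] -> 8 lines: qup dro gdp gvfl uihwl yiezm jcjdo wfvv
Hunk 5: at line 3 remove [gvfl,uihwl,yiezm] add [ikzq] -> 6 lines: qup dro gdp ikzq jcjdo wfvv

Answer: qup
dro
gdp
ikzq
jcjdo
wfvv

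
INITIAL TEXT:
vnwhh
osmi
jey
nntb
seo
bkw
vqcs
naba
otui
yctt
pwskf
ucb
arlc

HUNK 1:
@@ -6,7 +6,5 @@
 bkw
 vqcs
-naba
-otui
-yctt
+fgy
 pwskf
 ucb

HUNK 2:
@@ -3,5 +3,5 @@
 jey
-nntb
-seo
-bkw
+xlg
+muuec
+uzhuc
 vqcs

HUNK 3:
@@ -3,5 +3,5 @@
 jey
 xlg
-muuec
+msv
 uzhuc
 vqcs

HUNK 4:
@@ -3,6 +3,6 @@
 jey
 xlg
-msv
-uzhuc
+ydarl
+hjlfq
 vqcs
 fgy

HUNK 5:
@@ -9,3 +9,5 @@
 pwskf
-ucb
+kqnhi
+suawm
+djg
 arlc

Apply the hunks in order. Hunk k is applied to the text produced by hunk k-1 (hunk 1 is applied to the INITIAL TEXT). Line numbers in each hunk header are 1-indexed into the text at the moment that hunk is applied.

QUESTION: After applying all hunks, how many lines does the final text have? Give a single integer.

Answer: 13

Derivation:
Hunk 1: at line 6 remove [naba,otui,yctt] add [fgy] -> 11 lines: vnwhh osmi jey nntb seo bkw vqcs fgy pwskf ucb arlc
Hunk 2: at line 3 remove [nntb,seo,bkw] add [xlg,muuec,uzhuc] -> 11 lines: vnwhh osmi jey xlg muuec uzhuc vqcs fgy pwskf ucb arlc
Hunk 3: at line 3 remove [muuec] add [msv] -> 11 lines: vnwhh osmi jey xlg msv uzhuc vqcs fgy pwskf ucb arlc
Hunk 4: at line 3 remove [msv,uzhuc] add [ydarl,hjlfq] -> 11 lines: vnwhh osmi jey xlg ydarl hjlfq vqcs fgy pwskf ucb arlc
Hunk 5: at line 9 remove [ucb] add [kqnhi,suawm,djg] -> 13 lines: vnwhh osmi jey xlg ydarl hjlfq vqcs fgy pwskf kqnhi suawm djg arlc
Final line count: 13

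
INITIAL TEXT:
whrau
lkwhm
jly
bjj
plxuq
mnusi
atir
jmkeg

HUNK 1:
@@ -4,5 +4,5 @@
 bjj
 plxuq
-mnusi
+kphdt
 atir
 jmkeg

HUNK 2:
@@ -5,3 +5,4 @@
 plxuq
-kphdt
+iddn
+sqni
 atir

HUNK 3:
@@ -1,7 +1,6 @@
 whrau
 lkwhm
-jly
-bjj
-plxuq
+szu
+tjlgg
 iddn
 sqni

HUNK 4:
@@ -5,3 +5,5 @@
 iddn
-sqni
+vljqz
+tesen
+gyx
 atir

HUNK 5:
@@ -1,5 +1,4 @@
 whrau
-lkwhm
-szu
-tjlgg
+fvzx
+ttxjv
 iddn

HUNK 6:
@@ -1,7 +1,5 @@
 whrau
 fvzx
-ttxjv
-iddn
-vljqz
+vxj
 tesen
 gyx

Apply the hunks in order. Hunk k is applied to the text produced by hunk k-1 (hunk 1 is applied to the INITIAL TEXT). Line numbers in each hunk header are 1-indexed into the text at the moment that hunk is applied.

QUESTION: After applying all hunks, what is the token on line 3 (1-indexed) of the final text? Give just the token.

Answer: vxj

Derivation:
Hunk 1: at line 4 remove [mnusi] add [kphdt] -> 8 lines: whrau lkwhm jly bjj plxuq kphdt atir jmkeg
Hunk 2: at line 5 remove [kphdt] add [iddn,sqni] -> 9 lines: whrau lkwhm jly bjj plxuq iddn sqni atir jmkeg
Hunk 3: at line 1 remove [jly,bjj,plxuq] add [szu,tjlgg] -> 8 lines: whrau lkwhm szu tjlgg iddn sqni atir jmkeg
Hunk 4: at line 5 remove [sqni] add [vljqz,tesen,gyx] -> 10 lines: whrau lkwhm szu tjlgg iddn vljqz tesen gyx atir jmkeg
Hunk 5: at line 1 remove [lkwhm,szu,tjlgg] add [fvzx,ttxjv] -> 9 lines: whrau fvzx ttxjv iddn vljqz tesen gyx atir jmkeg
Hunk 6: at line 1 remove [ttxjv,iddn,vljqz] add [vxj] -> 7 lines: whrau fvzx vxj tesen gyx atir jmkeg
Final line 3: vxj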